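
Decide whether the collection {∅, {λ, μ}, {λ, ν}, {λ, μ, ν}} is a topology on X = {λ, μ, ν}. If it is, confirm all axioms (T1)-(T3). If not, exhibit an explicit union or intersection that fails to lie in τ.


τ is NOT a topology on X.

Axiom (T1): ∅ ∈ τ? Yes; X ∈ τ? Yes.
Axiom (T2/T3): check pairwise unions and intersections of members of τ.
Counterexample for (T3): {λ, μ} ∩ {λ, ν} = {λ} ∉ τ. Therefore τ is NOT a topology.


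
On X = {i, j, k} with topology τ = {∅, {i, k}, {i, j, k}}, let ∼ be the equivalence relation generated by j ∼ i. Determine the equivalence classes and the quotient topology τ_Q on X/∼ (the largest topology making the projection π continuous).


X/∼ = {[i=j], [k]}; |τ_Q| = 2.

Equivalence classes: [i=j], [k].
Quotient map π: X → X/∼ sends i ↦ [i=j], j ↦ [i=j], k ↦ [k].
For each subset V ⊆ X/∼, compute π^{-1}(V) ⊆ X and check whether π^{-1}(V) ∈ τ. V is open in τ_Q iff π^{-1}(V) ∈ τ.
  V = {}: π^{-1}(V) = ∅ ∈ τ ✓.
  V = {[i=j]}: π^{-1}(V) = {i, j} ∉ τ ✗.
  V = {[k]}: π^{-1}(V) = {k} ∉ τ ✗.
  V = {[i=j], [k]}: π^{-1}(V) = {i, j, k} ∈ τ ✓.
Open sets in the quotient: τ_Q = {{}, {[i=j], [k]}} (2 elements).


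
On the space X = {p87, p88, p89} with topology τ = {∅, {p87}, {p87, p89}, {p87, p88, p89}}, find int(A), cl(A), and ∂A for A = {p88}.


int(A) = ∅, cl(A) = {p88}, ∂A = {p88}.

Closed sets in (X, τ) are complements of opens:
  closed(X, τ) = {∅, {p88}, {p88, p89}, {p87, p88, p89}}.
int(A) = ⋃ {U ∈ τ : U ⊆ A}. Opens contained in A: ∅.
Taking the union of these: int(A) = ∅.
cl(A) = ⋂ {C closed : A ⊆ C}. Closed sets containing A: {p88}, {p88, p89}, {p87, p88, p89}.
Intersecting these: cl(A) = {p88}.
∂A = cl(A) ∖ int(A) = {p88} ∖ ∅ = {p88}.


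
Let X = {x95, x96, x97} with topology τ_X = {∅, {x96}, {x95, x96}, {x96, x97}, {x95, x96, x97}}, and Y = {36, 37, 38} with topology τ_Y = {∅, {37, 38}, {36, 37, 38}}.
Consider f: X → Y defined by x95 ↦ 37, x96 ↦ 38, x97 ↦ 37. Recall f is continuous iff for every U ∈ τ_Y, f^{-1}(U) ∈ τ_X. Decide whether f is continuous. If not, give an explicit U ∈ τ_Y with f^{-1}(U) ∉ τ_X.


f IS continuous.

Compute f^{-1}(U) for each U ∈ τ_Y:
  U = ∅: f^{-1}(U) = ∅ ∈ τ_X ✓.
  U = {37, 38}: f^{-1}(U) = {x95, x96, x97} ∈ τ_X ✓.
  U = {36, 37, 38}: f^{-1}(U) = {x95, x96, x97} ∈ τ_X ✓.
Every preimage lies in τ_X, so f IS continuous.


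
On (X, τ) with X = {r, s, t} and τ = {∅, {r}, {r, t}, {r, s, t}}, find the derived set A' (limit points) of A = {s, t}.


A' = {s}

For each x ∈ X, list the open sets U ∈ τ with x ∈ U, then check whether U ∩ (A ∖ {x}) ≠ ∅ for every such U.
  x = r: open {r} ∋ x has {r} ∩ (A ∖ {r}) = ∅, so x is NOT a limit point.
  x = s: opens ∋ x are {r, s, t}; each meets A ∖ {s}, so x IS a limit point.
  x = t: open {r, t} ∋ x has {r, t} ∩ (A ∖ {t}) = ∅, so x is NOT a limit point.
Collecting: A' = {s}.


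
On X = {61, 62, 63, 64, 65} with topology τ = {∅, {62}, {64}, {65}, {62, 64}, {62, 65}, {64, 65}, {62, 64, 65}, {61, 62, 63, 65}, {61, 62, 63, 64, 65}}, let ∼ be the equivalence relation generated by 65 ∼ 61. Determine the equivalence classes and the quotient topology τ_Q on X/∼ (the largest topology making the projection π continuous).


X/∼ = {[61=65], [62], [63], [64]}; |τ_Q| = 6.

Equivalence classes: [61=65], [62], [63], [64].
Quotient map π: X → X/∼ sends 61 ↦ [61=65], 62 ↦ [62], 63 ↦ [63], 64 ↦ [64], 65 ↦ [61=65].
For each subset V ⊆ X/∼, compute π^{-1}(V) ⊆ X and check whether π^{-1}(V) ∈ τ. V is open in τ_Q iff π^{-1}(V) ∈ τ.
  V = {}: π^{-1}(V) = ∅ ∈ τ ✓.
  V = {[61=65]}: π^{-1}(V) = {61, 65} ∉ τ ✗.
  V = {[62]}: π^{-1}(V) = {62} ∈ τ ✓.
  V = {[61=65], [62]}: π^{-1}(V) = {61, 62, 65} ∉ τ ✗.
  V = {[63]}: π^{-1}(V) = {63} ∉ τ ✗.
  V = {[61=65], [63]}: π^{-1}(V) = {61, 63, 65} ∉ τ ✗.
  V = {[62], [63]}: π^{-1}(V) = {62, 63} ∉ τ ✗.
  V = {[61=65], [62], [63]}: π^{-1}(V) = {61, 62, 63, 65} ∈ τ ✓.
  V = {[64]}: π^{-1}(V) = {64} ∈ τ ✓.
  V = {[61=65], [64]}: π^{-1}(V) = {61, 64, 65} ∉ τ ✗.
  V = {[62], [64]}: π^{-1}(V) = {62, 64} ∈ τ ✓.
  V = {[61=65], [62], [64]}: π^{-1}(V) = {61, 62, 64, 65} ∉ τ ✗.
  V = {[63], [64]}: π^{-1}(V) = {63, 64} ∉ τ ✗.
  V = {[61=65], [63], [64]}: π^{-1}(V) = {61, 63, 64, 65} ∉ τ ✗.
  V = {[62], [63], [64]}: π^{-1}(V) = {62, 63, 64} ∉ τ ✗.
  V = {[61=65], [62], [63], [64]}: π^{-1}(V) = {61, 62, 63, 64, 65} ∈ τ ✓.
Open sets in the quotient: τ_Q = {{}, {[62]}, {[61=65], [62], [63]}, {[64]}, {[62], [64]}, {[61=65], [62], [63], [64]}} (6 elements).


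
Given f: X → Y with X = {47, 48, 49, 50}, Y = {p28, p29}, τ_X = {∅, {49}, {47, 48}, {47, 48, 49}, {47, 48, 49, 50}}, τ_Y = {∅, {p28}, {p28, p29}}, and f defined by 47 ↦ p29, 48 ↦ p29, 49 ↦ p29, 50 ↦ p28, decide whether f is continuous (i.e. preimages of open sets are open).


f is NOT continuous.

Compute f^{-1}(U) for each U ∈ τ_Y:
  U = ∅: f^{-1}(U) = ∅ ∈ τ_X ✓.
  U = {p28}: f^{-1}(U) = {50} ∉ τ_X ✗.
  U = {p28, p29}: f^{-1}(U) = {47, 48, 49, 50} ∈ τ_X ✓.
Found U = {p28} with f^{-1}(U) = {50} not in τ_X. Therefore f is NOT continuous.


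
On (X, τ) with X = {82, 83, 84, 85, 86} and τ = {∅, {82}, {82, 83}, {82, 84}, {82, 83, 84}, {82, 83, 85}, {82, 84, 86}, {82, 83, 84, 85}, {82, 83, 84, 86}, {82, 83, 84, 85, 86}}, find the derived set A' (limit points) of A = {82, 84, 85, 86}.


A' = {83, 84, 85, 86}

For each x ∈ X, list the open sets U ∈ τ with x ∈ U, then check whether U ∩ (A ∖ {x}) ≠ ∅ for every such U.
  x = 82: open {82} ∋ x has {82} ∩ (A ∖ {82}) = ∅, so x is NOT a limit point.
  x = 83: opens ∋ x are {82, 83}, {82, 83, 84}, {82, 83, 85}, {82, 83, 84, 85}, {82, 83, 84, 86}, {82, 83, 84, 85, 86}; each meets A ∖ {83}, so x IS a limit point.
  x = 84: opens ∋ x are {82, 84}, {82, 83, 84}, {82, 84, 86}, {82, 83, 84, 85}, {82, 83, 84, 86}, {82, 83, 84, 85, 86}; each meets A ∖ {84}, so x IS a limit point.
  x = 85: opens ∋ x are {82, 83, 85}, {82, 83, 84, 85}, {82, 83, 84, 85, 86}; each meets A ∖ {85}, so x IS a limit point.
  x = 86: opens ∋ x are {82, 84, 86}, {82, 83, 84, 86}, {82, 83, 84, 85, 86}; each meets A ∖ {86}, so x IS a limit point.
Collecting: A' = {83, 84, 85, 86}.


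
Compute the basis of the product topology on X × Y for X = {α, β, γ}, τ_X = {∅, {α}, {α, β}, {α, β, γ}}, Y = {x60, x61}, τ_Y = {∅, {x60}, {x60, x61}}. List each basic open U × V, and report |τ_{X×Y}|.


Basis B = {∅ × ∅, {α} × {x60}, {α} × {x60, x61}, {α, β} × {x60}, {α, β, γ} × {x60}, {α, β} × {x60, x61}, {α, β, γ} × {x60, x61}}; |τ_{X×Y}| = 10.

Enumerate products U × V with U ∈ τ_X, V ∈ τ_Y (deduplicated):
  ∅ × ∅ = {} (∅)
  {α} × {x60} = {(α,x60)}
  {α} × {x60, x61} = {(α,x60), (α,x61)}
  {α, β} × {x60} = {(α,x60), (β,x60)}
  {α, β, γ} × {x60} = {(α,x60), (β,x60), (γ,x60)}
  {α, β} × {x60, x61} = {(α,x60), (α,x61), (β,x60), (β,x61)}
  {α, β, γ} × {x60, x61} = {(α,x60), (α,x61), (β,x60), (β,x61), (γ,x60), (γ,x61)}
These 7 distinct sets form the basis B.
Close under arbitrary unions to get τ_{X×Y}; counting gives |τ_{X×Y}| = 10.


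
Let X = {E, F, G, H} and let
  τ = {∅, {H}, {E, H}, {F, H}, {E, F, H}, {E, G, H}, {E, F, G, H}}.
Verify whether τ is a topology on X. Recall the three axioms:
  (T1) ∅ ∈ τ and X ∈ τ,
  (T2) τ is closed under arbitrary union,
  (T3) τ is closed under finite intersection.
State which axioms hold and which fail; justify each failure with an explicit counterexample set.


τ IS a topology on X.

Axiom (T1): ∅ ∈ τ? Yes; X ∈ τ? Yes.
Axiom (T2/T3): check pairwise unions and intersections of members of τ.
All pairwise intersections and unions checked — each lies in τ. Therefore τ satisfies (T1), (T2), (T3): it IS a topology on X.


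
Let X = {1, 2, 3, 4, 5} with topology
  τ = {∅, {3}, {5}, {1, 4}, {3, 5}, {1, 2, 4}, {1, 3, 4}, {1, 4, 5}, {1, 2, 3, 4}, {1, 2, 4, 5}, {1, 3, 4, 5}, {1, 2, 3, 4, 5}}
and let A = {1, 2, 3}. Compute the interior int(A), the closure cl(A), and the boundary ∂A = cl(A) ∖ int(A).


int(A) = {3}, cl(A) = {1, 2, 3, 4}, ∂A = {1, 2, 4}.

Closed sets in (X, τ) are complements of opens:
  closed(X, τ) = {∅, {2}, {3}, {5}, {2, 3}, {2, 5}, {3, 5}, {1, 2, 4}, {2, 3, 5}, {1, 2, 3, 4}, {1, 2, 4, 5}, {1, 2, 3, 4, 5}}.
int(A) = ⋃ {U ∈ τ : U ⊆ A}. Opens contained in A: ∅, {3}.
Taking the union of these: int(A) = {3}.
cl(A) = ⋂ {C closed : A ⊆ C}. Closed sets containing A: {1, 2, 3, 4}, {1, 2, 3, 4, 5}.
Intersecting these: cl(A) = {1, 2, 3, 4}.
∂A = cl(A) ∖ int(A) = {1, 2, 3, 4} ∖ {3} = {1, 2, 4}.


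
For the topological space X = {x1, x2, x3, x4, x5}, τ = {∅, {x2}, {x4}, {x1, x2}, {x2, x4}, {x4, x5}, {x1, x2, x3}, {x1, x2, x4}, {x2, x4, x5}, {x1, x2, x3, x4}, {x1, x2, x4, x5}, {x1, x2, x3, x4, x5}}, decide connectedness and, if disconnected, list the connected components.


(X, τ) is disconnected; components = [{x4, x5}, {x1, x2, x3}].

Find clopen sets (U ∈ τ with X ∖ U ∈ τ):
  U = ∅, X ∖ U = {x1, x2, x3, x4, x5} — both open, so U is clopen.
  U = {x4, x5}, X ∖ U = {x1, x2, x3} — both open, so U is clopen.
  U = {x1, x2, x3}, X ∖ U = {x4, x5} — both open, so U is clopen.
  U = {x1, x2, x3, x4, x5}, X ∖ U = ∅ — both open, so U is clopen.
Nontrivial clopen(s) exist: e.g. {x4, x5}. So (X, τ) is disconnected.
Compute connected components by grouping points that agree on all clopens:
  component: {x4, x5}
  component: {x1, x2, x3}


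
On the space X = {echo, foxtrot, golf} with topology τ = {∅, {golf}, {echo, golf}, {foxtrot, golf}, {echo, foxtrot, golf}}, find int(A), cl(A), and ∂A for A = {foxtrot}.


int(A) = ∅, cl(A) = {foxtrot}, ∂A = {foxtrot}.

Closed sets in (X, τ) are complements of opens:
  closed(X, τ) = {∅, {echo}, {foxtrot}, {echo, foxtrot}, {echo, foxtrot, golf}}.
int(A) = ⋃ {U ∈ τ : U ⊆ A}. Opens contained in A: ∅.
Taking the union of these: int(A) = ∅.
cl(A) = ⋂ {C closed : A ⊆ C}. Closed sets containing A: {foxtrot}, {echo, foxtrot}, {echo, foxtrot, golf}.
Intersecting these: cl(A) = {foxtrot}.
∂A = cl(A) ∖ int(A) = {foxtrot} ∖ ∅ = {foxtrot}.


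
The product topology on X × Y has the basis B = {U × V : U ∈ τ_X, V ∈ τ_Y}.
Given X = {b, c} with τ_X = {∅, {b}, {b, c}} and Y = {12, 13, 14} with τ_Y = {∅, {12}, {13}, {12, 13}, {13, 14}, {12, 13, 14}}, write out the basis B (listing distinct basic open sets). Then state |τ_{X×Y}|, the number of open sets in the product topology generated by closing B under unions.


Basis B = {∅ × ∅, {b} × {12}, {b} × {13}, {b} × {12, 13}, {b, c} × {12}, {b} × {13, 14}, {b, c} × {13}, {b} × {12, 13, 14}, {b, c} × {12, 13}, {b, c} × {13, 14}, {b, c} × {12, 13, 14}}; |τ_{X×Y}| = 18.

Enumerate products U × V with U ∈ τ_X, V ∈ τ_Y (deduplicated):
  ∅ × ∅ = {} (∅)
  {b} × {12} = {(b,12)}
  {b} × {13} = {(b,13)}
  {b} × {12, 13} = {(b,12), (b,13)}
  {b, c} × {12} = {(b,12), (c,12)}
  {b} × {13, 14} = {(b,13), (b,14)}
  {b, c} × {13} = {(b,13), (c,13)}
  {b} × {12, 13, 14} = {(b,12), (b,13), (b,14)}
  {b, c} × {12, 13} = {(b,12), (b,13), (c,12), (c,13)}
  {b, c} × {13, 14} = {(b,13), (b,14), (c,13), (c,14)}
  {b, c} × {12, 13, 14} = {(b,12), (b,13), (b,14), (c,12), (c,13), (c,14)}
These 11 distinct sets form the basis B.
Close under arbitrary unions to get τ_{X×Y}; counting gives |τ_{X×Y}| = 18.


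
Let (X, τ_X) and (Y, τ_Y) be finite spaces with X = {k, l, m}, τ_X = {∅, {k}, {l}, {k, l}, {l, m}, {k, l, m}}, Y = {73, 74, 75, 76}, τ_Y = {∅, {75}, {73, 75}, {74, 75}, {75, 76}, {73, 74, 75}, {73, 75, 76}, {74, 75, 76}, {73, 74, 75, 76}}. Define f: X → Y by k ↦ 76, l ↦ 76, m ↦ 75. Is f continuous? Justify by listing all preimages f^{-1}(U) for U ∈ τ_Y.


f is NOT continuous.

Compute f^{-1}(U) for each U ∈ τ_Y:
  U = ∅: f^{-1}(U) = ∅ ∈ τ_X ✓.
  U = {75}: f^{-1}(U) = {m} ∉ τ_X ✗.
  U = {73, 75}: f^{-1}(U) = {m} ∉ τ_X ✗.
  U = {74, 75}: f^{-1}(U) = {m} ∉ τ_X ✗.
  U = {75, 76}: f^{-1}(U) = {k, l, m} ∈ τ_X ✓.
  U = {73, 74, 75}: f^{-1}(U) = {m} ∉ τ_X ✗.
  U = {73, 75, 76}: f^{-1}(U) = {k, l, m} ∈ τ_X ✓.
  U = {74, 75, 76}: f^{-1}(U) = {k, l, m} ∈ τ_X ✓.
  U = {73, 74, 75, 76}: f^{-1}(U) = {k, l, m} ∈ τ_X ✓.
Found U = {75} with f^{-1}(U) = {m} not in τ_X. Therefore f is NOT continuous.


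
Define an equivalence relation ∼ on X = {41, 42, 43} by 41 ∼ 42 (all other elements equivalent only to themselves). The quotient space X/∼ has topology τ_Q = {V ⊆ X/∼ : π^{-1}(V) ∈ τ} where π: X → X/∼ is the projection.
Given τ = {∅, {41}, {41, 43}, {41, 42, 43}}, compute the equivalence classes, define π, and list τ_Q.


X/∼ = {[41=42], [43]}; |τ_Q| = 2.

Equivalence classes: [41=42], [43].
Quotient map π: X → X/∼ sends 41 ↦ [41=42], 42 ↦ [41=42], 43 ↦ [43].
For each subset V ⊆ X/∼, compute π^{-1}(V) ⊆ X and check whether π^{-1}(V) ∈ τ. V is open in τ_Q iff π^{-1}(V) ∈ τ.
  V = {}: π^{-1}(V) = ∅ ∈ τ ✓.
  V = {[41=42]}: π^{-1}(V) = {41, 42} ∉ τ ✗.
  V = {[43]}: π^{-1}(V) = {43} ∉ τ ✗.
  V = {[41=42], [43]}: π^{-1}(V) = {41, 42, 43} ∈ τ ✓.
Open sets in the quotient: τ_Q = {{}, {[41=42], [43]}} (2 elements).


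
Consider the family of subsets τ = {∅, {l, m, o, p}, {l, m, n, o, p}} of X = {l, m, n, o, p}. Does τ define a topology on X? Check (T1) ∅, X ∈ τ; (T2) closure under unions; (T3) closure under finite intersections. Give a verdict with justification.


τ IS a topology on X.

Axiom (T1): ∅ ∈ τ? Yes; X ∈ τ? Yes.
Axiom (T2/T3): check pairwise unions and intersections of members of τ.
All pairwise intersections and unions checked — each lies in τ. Therefore τ satisfies (T1), (T2), (T3): it IS a topology on X.


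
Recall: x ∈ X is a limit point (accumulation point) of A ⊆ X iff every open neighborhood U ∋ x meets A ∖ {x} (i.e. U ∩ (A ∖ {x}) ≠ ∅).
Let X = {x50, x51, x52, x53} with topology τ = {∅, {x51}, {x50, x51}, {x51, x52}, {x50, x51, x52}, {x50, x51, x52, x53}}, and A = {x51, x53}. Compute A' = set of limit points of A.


A' = {x50, x52, x53}

For each x ∈ X, list the open sets U ∈ τ with x ∈ U, then check whether U ∩ (A ∖ {x}) ≠ ∅ for every such U.
  x = x50: opens ∋ x are {x50, x51}, {x50, x51, x52}, {x50, x51, x52, x53}; each meets A ∖ {x50}, so x IS a limit point.
  x = x51: open {x51} ∋ x has {x51} ∩ (A ∖ {x51}) = ∅, so x is NOT a limit point.
  x = x52: opens ∋ x are {x51, x52}, {x50, x51, x52}, {x50, x51, x52, x53}; each meets A ∖ {x52}, so x IS a limit point.
  x = x53: opens ∋ x are {x50, x51, x52, x53}; each meets A ∖ {x53}, so x IS a limit point.
Collecting: A' = {x50, x52, x53}.


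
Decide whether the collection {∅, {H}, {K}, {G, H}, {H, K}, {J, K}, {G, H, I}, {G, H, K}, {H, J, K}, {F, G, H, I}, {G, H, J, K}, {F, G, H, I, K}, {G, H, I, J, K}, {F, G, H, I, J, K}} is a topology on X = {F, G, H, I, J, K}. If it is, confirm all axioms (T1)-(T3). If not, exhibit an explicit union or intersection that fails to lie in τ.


τ is NOT a topology on X.

Axiom (T1): ∅ ∈ τ? Yes; X ∈ τ? Yes.
Axiom (T2/T3): check pairwise unions and intersections of members of τ.
Counterexample for (T2): {K} ∪ {G, H, I} = {G, H, I, K} ∉ τ. Therefore τ is NOT a topology.


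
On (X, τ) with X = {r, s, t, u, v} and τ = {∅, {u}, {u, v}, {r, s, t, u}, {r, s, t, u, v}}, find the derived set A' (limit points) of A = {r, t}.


A' = {r, s, t}

For each x ∈ X, list the open sets U ∈ τ with x ∈ U, then check whether U ∩ (A ∖ {x}) ≠ ∅ for every such U.
  x = r: opens ∋ x are {r, s, t, u}, {r, s, t, u, v}; each meets A ∖ {r}, so x IS a limit point.
  x = s: opens ∋ x are {r, s, t, u}, {r, s, t, u, v}; each meets A ∖ {s}, so x IS a limit point.
  x = t: opens ∋ x are {r, s, t, u}, {r, s, t, u, v}; each meets A ∖ {t}, so x IS a limit point.
  x = u: open {u} ∋ x has {u} ∩ (A ∖ {u}) = ∅, so x is NOT a limit point.
  x = v: open {u, v} ∋ x has {u, v} ∩ (A ∖ {v}) = ∅, so x is NOT a limit point.
Collecting: A' = {r, s, t}.


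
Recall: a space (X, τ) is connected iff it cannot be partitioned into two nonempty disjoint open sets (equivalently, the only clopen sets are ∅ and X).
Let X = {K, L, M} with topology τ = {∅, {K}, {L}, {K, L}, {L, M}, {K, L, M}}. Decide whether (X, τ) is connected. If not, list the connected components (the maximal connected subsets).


(X, τ) is disconnected; components = [{K}, {L, M}].

Find clopen sets (U ∈ τ with X ∖ U ∈ τ):
  U = ∅, X ∖ U = {K, L, M} — both open, so U is clopen.
  U = {K}, X ∖ U = {L, M} — both open, so U is clopen.
  U = {L, M}, X ∖ U = {K} — both open, so U is clopen.
  U = {K, L, M}, X ∖ U = ∅ — both open, so U is clopen.
Nontrivial clopen(s) exist: e.g. {L, M}. So (X, τ) is disconnected.
Compute connected components by grouping points that agree on all clopens:
  component: {K}
  component: {L, M}


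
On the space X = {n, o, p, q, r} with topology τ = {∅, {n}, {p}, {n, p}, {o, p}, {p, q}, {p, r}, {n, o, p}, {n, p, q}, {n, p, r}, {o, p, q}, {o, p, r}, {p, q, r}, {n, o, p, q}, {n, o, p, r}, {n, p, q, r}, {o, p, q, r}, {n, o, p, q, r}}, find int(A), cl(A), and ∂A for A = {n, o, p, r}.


int(A) = {n, o, p, r}, cl(A) = {n, o, p, q, r}, ∂A = {q}.

Closed sets in (X, τ) are complements of opens:
  closed(X, τ) = {∅, {n}, {o}, {q}, {r}, {n, o}, {n, q}, {n, r}, {o, q}, {o, r}, {q, r}, {n, o, q}, {n, o, r}, {n, q, r}, {o, q, r}, {n, o, q, r}, {o, p, q, r}, {n, o, p, q, r}}.
int(A) = ⋃ {U ∈ τ : U ⊆ A}. Opens contained in A: ∅, {n}, {p}, {n, p}, {o, p}, {p, r}, {n, o, p}, {n, p, r}, {o, p, r}, {n, o, p, r}.
Taking the union of these: int(A) = {n, o, p, r}.
cl(A) = ⋂ {C closed : A ⊆ C}. Closed sets containing A: {n, o, p, q, r}.
Intersecting these: cl(A) = {n, o, p, q, r}.
∂A = cl(A) ∖ int(A) = {n, o, p, q, r} ∖ {n, o, p, r} = {q}.


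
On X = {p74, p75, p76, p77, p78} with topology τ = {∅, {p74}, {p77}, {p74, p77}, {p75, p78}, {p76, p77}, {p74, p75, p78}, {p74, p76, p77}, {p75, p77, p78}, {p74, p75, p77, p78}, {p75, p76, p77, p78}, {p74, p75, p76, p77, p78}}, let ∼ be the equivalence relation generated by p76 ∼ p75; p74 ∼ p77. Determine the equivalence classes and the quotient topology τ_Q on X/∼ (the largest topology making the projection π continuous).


X/∼ = {[p74=p77], [p75=p76], [p78]}; |τ_Q| = 3.

Equivalence classes: [p74=p77], [p75=p76], [p78].
Quotient map π: X → X/∼ sends p74 ↦ [p74=p77], p75 ↦ [p75=p76], p76 ↦ [p75=p76], p77 ↦ [p74=p77], p78 ↦ [p78].
For each subset V ⊆ X/∼, compute π^{-1}(V) ⊆ X and check whether π^{-1}(V) ∈ τ. V is open in τ_Q iff π^{-1}(V) ∈ τ.
  V = {}: π^{-1}(V) = ∅ ∈ τ ✓.
  V = {[p74=p77]}: π^{-1}(V) = {p74, p77} ∈ τ ✓.
  V = {[p75=p76]}: π^{-1}(V) = {p75, p76} ∉ τ ✗.
  V = {[p74=p77], [p75=p76]}: π^{-1}(V) = {p74, p75, p76, p77} ∉ τ ✗.
  V = {[p78]}: π^{-1}(V) = {p78} ∉ τ ✗.
  V = {[p74=p77], [p78]}: π^{-1}(V) = {p74, p77, p78} ∉ τ ✗.
  V = {[p75=p76], [p78]}: π^{-1}(V) = {p75, p76, p78} ∉ τ ✗.
  V = {[p74=p77], [p75=p76], [p78]}: π^{-1}(V) = {p74, p75, p76, p77, p78} ∈ τ ✓.
Open sets in the quotient: τ_Q = {{}, {[p74=p77]}, {[p74=p77], [p75=p76], [p78]}} (3 elements).


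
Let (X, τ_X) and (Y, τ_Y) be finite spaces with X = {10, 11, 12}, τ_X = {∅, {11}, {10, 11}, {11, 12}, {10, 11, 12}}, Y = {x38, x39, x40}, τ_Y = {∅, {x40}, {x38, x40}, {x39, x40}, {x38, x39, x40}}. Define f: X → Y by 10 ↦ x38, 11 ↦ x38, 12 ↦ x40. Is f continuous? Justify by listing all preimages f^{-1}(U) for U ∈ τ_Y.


f is NOT continuous.

Compute f^{-1}(U) for each U ∈ τ_Y:
  U = ∅: f^{-1}(U) = ∅ ∈ τ_X ✓.
  U = {x40}: f^{-1}(U) = {12} ∉ τ_X ✗.
  U = {x38, x40}: f^{-1}(U) = {10, 11, 12} ∈ τ_X ✓.
  U = {x39, x40}: f^{-1}(U) = {12} ∉ τ_X ✗.
  U = {x38, x39, x40}: f^{-1}(U) = {10, 11, 12} ∈ τ_X ✓.
Found U = {x40} with f^{-1}(U) = {12} not in τ_X. Therefore f is NOT continuous.


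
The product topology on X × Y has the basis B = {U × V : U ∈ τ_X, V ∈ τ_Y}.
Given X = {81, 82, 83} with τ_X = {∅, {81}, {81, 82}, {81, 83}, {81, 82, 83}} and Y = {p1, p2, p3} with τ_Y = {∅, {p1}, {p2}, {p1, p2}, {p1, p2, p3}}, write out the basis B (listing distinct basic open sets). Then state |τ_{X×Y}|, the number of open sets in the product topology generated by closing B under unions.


Basis B = {∅ × ∅, {81} × {p1}, {81} × {p2}, {81} × {p1, p2}, {81, 82} × {p1}, {81, 83} × {p1}, {81, 82} × {p2}, {81, 83} × {p2}, {81} × {p1, p2, p3}, {81, 82, 83} × {p1}, {81, 82, 83} × {p2}, {81, 82} × {p1, p2}, {81, 83} × {p1, p2}, {81, 82} × {p1, p2, p3}, {81, 83} × {p1, p2, p3}, {81, 82, 83} × {p1, p2}, {81, 82, 83} × {p1, p2, p3}}; |τ_{X×Y}| = 50.

Enumerate products U × V with U ∈ τ_X, V ∈ τ_Y (deduplicated):
  ∅ × ∅ = {} (∅)
  {81} × {p1} = {(81,p1)}
  {81} × {p2} = {(81,p2)}
  {81} × {p1, p2} = {(81,p1), (81,p2)}
  {81, 82} × {p1} = {(81,p1), (82,p1)}
  {81, 83} × {p1} = {(81,p1), (83,p1)}
  {81, 82} × {p2} = {(81,p2), (82,p2)}
  {81, 83} × {p2} = {(81,p2), (83,p2)}
  {81} × {p1, p2, p3} = {(81,p1), (81,p2), (81,p3)}
  {81, 82, 83} × {p1} = {(81,p1), (82,p1), (83,p1)}
  {81, 82, 83} × {p2} = {(81,p2), (82,p2), (83,p2)}
  {81, 82} × {p1, p2} = {(81,p1), (81,p2), (82,p1), (82,p2)}
  {81, 83} × {p1, p2} = {(81,p1), (81,p2), (83,p1), (83,p2)}
  {81, 82} × {p1, p2, p3} = {(81,p1), (81,p2), (81,p3), (82,p1), (82,p2), (82,p3)}
  {81, 83} × {p1, p2, p3} = {(81,p1), (81,p2), (81,p3), (83,p1), (83,p2), (83,p3)}
  {81, 82, 83} × {p1, p2} = {(81,p1), (81,p2), (82,p1), (82,p2), (83,p1), (83,p2)}
  {81, 82, 83} × {p1, p2, p3} = {(81,p1), (81,p2), (81,p3), (82,p1), (82,p2), (82,p3), (83,p1), (83,p2), (83,p3)}
These 17 distinct sets form the basis B.
Close under arbitrary unions to get τ_{X×Y}; counting gives |τ_{X×Y}| = 50.


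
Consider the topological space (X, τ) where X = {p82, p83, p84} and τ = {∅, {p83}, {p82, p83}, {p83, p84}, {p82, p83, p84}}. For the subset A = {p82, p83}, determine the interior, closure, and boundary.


int(A) = {p82, p83}, cl(A) = {p82, p83, p84}, ∂A = {p84}.

Closed sets in (X, τ) are complements of opens:
  closed(X, τ) = {∅, {p82}, {p84}, {p82, p84}, {p82, p83, p84}}.
int(A) = ⋃ {U ∈ τ : U ⊆ A}. Opens contained in A: ∅, {p83}, {p82, p83}.
Taking the union of these: int(A) = {p82, p83}.
cl(A) = ⋂ {C closed : A ⊆ C}. Closed sets containing A: {p82, p83, p84}.
Intersecting these: cl(A) = {p82, p83, p84}.
∂A = cl(A) ∖ int(A) = {p82, p83, p84} ∖ {p82, p83} = {p84}.


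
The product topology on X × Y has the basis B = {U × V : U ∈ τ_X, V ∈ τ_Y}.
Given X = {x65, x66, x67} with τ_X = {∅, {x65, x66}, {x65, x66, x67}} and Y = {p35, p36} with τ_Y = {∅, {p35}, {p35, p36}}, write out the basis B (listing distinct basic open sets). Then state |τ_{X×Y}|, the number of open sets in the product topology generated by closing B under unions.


Basis B = {∅ × ∅, {x65, x66} × {p35}, {x65, x66, x67} × {p35}, {x65, x66} × {p35, p36}, {x65, x66, x67} × {p35, p36}}; |τ_{X×Y}| = 6.

Enumerate products U × V with U ∈ τ_X, V ∈ τ_Y (deduplicated):
  ∅ × ∅ = {} (∅)
  {x65, x66} × {p35} = {(x65,p35), (x66,p35)}
  {x65, x66, x67} × {p35} = {(x65,p35), (x66,p35), (x67,p35)}
  {x65, x66} × {p35, p36} = {(x65,p35), (x65,p36), (x66,p35), (x66,p36)}
  {x65, x66, x67} × {p35, p36} = {(x65,p35), (x65,p36), (x66,p35), (x66,p36), (x67,p35), (x67,p36)}
These 5 distinct sets form the basis B.
Close under arbitrary unions to get τ_{X×Y}; counting gives |τ_{X×Y}| = 6.


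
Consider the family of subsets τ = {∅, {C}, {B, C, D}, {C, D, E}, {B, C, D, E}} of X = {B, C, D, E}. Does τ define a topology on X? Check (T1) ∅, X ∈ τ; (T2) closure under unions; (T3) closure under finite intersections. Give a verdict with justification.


τ is NOT a topology on X.

Axiom (T1): ∅ ∈ τ? Yes; X ∈ τ? Yes.
Axiom (T2/T3): check pairwise unions and intersections of members of τ.
Counterexample for (T3): {B, C, D} ∩ {C, D, E} = {C, D} ∉ τ. Therefore τ is NOT a topology.


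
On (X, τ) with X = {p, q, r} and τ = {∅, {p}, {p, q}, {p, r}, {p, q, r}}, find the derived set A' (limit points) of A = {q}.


A' = ∅

For each x ∈ X, list the open sets U ∈ τ with x ∈ U, then check whether U ∩ (A ∖ {x}) ≠ ∅ for every such U.
  x = p: open {p} ∋ x has {p} ∩ (A ∖ {p}) = ∅, so x is NOT a limit point.
  x = q: open {p, q} ∋ x has {p, q} ∩ (A ∖ {q}) = ∅, so x is NOT a limit point.
  x = r: open {p, r} ∋ x has {p, r} ∩ (A ∖ {r}) = ∅, so x is NOT a limit point.
Collecting: A' = ∅.


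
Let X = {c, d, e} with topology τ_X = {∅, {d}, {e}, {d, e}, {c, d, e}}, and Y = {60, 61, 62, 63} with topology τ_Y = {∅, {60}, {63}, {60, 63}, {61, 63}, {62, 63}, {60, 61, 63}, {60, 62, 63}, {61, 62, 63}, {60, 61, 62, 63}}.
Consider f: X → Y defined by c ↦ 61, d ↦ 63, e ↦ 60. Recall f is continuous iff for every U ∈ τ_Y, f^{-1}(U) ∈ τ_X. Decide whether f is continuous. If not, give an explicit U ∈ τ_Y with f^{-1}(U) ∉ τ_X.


f is NOT continuous.

Compute f^{-1}(U) for each U ∈ τ_Y:
  U = ∅: f^{-1}(U) = ∅ ∈ τ_X ✓.
  U = {60}: f^{-1}(U) = {e} ∈ τ_X ✓.
  U = {63}: f^{-1}(U) = {d} ∈ τ_X ✓.
  U = {60, 63}: f^{-1}(U) = {d, e} ∈ τ_X ✓.
  U = {61, 63}: f^{-1}(U) = {c, d} ∉ τ_X ✗.
  U = {62, 63}: f^{-1}(U) = {d} ∈ τ_X ✓.
  U = {60, 61, 63}: f^{-1}(U) = {c, d, e} ∈ τ_X ✓.
  U = {60, 62, 63}: f^{-1}(U) = {d, e} ∈ τ_X ✓.
  U = {61, 62, 63}: f^{-1}(U) = {c, d} ∉ τ_X ✗.
  U = {60, 61, 62, 63}: f^{-1}(U) = {c, d, e} ∈ τ_X ✓.
Found U = {61, 63} with f^{-1}(U) = {c, d} not in τ_X. Therefore f is NOT continuous.


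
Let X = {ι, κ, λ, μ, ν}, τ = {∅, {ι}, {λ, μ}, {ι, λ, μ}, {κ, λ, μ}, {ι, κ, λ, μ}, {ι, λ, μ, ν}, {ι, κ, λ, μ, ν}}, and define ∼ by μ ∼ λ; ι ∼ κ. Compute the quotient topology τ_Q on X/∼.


X/∼ = {[ι=κ], [λ=μ], [ν]}; |τ_Q| = 4.

Equivalence classes: [ι=κ], [λ=μ], [ν].
Quotient map π: X → X/∼ sends ι ↦ [ι=κ], κ ↦ [ι=κ], λ ↦ [λ=μ], μ ↦ [λ=μ], ν ↦ [ν].
For each subset V ⊆ X/∼, compute π^{-1}(V) ⊆ X and check whether π^{-1}(V) ∈ τ. V is open in τ_Q iff π^{-1}(V) ∈ τ.
  V = {}: π^{-1}(V) = ∅ ∈ τ ✓.
  V = {[ι=κ]}: π^{-1}(V) = {ι, κ} ∉ τ ✗.
  V = {[λ=μ]}: π^{-1}(V) = {λ, μ} ∈ τ ✓.
  V = {[ι=κ], [λ=μ]}: π^{-1}(V) = {ι, κ, λ, μ} ∈ τ ✓.
  V = {[ν]}: π^{-1}(V) = {ν} ∉ τ ✗.
  V = {[ι=κ], [ν]}: π^{-1}(V) = {ι, κ, ν} ∉ τ ✗.
  V = {[λ=μ], [ν]}: π^{-1}(V) = {λ, μ, ν} ∉ τ ✗.
  V = {[ι=κ], [λ=μ], [ν]}: π^{-1}(V) = {ι, κ, λ, μ, ν} ∈ τ ✓.
Open sets in the quotient: τ_Q = {{}, {[λ=μ]}, {[ι=κ], [λ=μ]}, {[ι=κ], [λ=μ], [ν]}} (4 elements).


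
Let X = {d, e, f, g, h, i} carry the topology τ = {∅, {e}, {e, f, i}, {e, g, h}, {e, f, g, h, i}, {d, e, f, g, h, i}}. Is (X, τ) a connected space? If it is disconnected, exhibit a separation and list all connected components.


(X, τ) is connected.

Find clopen sets (U ∈ τ with X ∖ U ∈ τ):
  U = ∅, X ∖ U = {d, e, f, g, h, i} — both open, so U is clopen.
  U = {d, e, f, g, h, i}, X ∖ U = ∅ — both open, so U is clopen.
Only trivial clopens (∅ and X) exist, so (X, τ) is connected.
Compute connected components by grouping points that agree on all clopens:
  component: {d, e, f, g, h, i}


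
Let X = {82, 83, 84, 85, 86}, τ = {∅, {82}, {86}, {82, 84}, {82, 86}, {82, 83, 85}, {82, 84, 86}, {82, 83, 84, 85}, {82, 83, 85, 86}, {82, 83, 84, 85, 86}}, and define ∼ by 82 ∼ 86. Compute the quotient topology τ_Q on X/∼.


X/∼ = {[82=86], [83], [84], [85]}; |τ_Q| = 5.

Equivalence classes: [82=86], [83], [84], [85].
Quotient map π: X → X/∼ sends 82 ↦ [82=86], 83 ↦ [83], 84 ↦ [84], 85 ↦ [85], 86 ↦ [82=86].
For each subset V ⊆ X/∼, compute π^{-1}(V) ⊆ X and check whether π^{-1}(V) ∈ τ. V is open in τ_Q iff π^{-1}(V) ∈ τ.
  V = {}: π^{-1}(V) = ∅ ∈ τ ✓.
  V = {[82=86]}: π^{-1}(V) = {82, 86} ∈ τ ✓.
  V = {[83]}: π^{-1}(V) = {83} ∉ τ ✗.
  V = {[82=86], [83]}: π^{-1}(V) = {82, 83, 86} ∉ τ ✗.
  V = {[84]}: π^{-1}(V) = {84} ∉ τ ✗.
  V = {[82=86], [84]}: π^{-1}(V) = {82, 84, 86} ∈ τ ✓.
  V = {[83], [84]}: π^{-1}(V) = {83, 84} ∉ τ ✗.
  V = {[82=86], [83], [84]}: π^{-1}(V) = {82, 83, 84, 86} ∉ τ ✗.
  V = {[85]}: π^{-1}(V) = {85} ∉ τ ✗.
  V = {[82=86], [85]}: π^{-1}(V) = {82, 85, 86} ∉ τ ✗.
  V = {[83], [85]}: π^{-1}(V) = {83, 85} ∉ τ ✗.
  V = {[82=86], [83], [85]}: π^{-1}(V) = {82, 83, 85, 86} ∈ τ ✓.
  V = {[84], [85]}: π^{-1}(V) = {84, 85} ∉ τ ✗.
  V = {[82=86], [84], [85]}: π^{-1}(V) = {82, 84, 85, 86} ∉ τ ✗.
  V = {[83], [84], [85]}: π^{-1}(V) = {83, 84, 85} ∉ τ ✗.
  V = {[82=86], [83], [84], [85]}: π^{-1}(V) = {82, 83, 84, 85, 86} ∈ τ ✓.
Open sets in the quotient: τ_Q = {{}, {[82=86]}, {[82=86], [84]}, {[82=86], [83], [85]}, {[82=86], [83], [84], [85]}} (5 elements).


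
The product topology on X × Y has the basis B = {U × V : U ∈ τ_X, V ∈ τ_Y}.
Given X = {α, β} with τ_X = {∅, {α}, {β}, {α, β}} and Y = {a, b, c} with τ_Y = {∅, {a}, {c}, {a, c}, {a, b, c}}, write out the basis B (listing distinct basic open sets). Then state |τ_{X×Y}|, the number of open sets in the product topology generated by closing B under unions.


Basis B = {∅ × ∅, {α} × {a}, {α} × {c}, {β} × {a}, {β} × {c}, {α} × {a, c}, {α, β} × {a}, {α, β} × {c}, {β} × {a, c}, {α} × {a, b, c}, {β} × {a, b, c}, {α, β} × {a, c}, {α, β} × {a, b, c}}; |τ_{X×Y}| = 25.

Enumerate products U × V with U ∈ τ_X, V ∈ τ_Y (deduplicated):
  ∅ × ∅ = {} (∅)
  {α} × {a} = {(α,a)}
  {α} × {c} = {(α,c)}
  {β} × {a} = {(β,a)}
  {β} × {c} = {(β,c)}
  {α} × {a, c} = {(α,a), (α,c)}
  {α, β} × {a} = {(α,a), (β,a)}
  {α, β} × {c} = {(α,c), (β,c)}
  {β} × {a, c} = {(β,a), (β,c)}
  {α} × {a, b, c} = {(α,a), (α,b), (α,c)}
  {β} × {a, b, c} = {(β,a), (β,b), (β,c)}
  {α, β} × {a, c} = {(α,a), (α,c), (β,a), (β,c)}
  {α, β} × {a, b, c} = {(α,a), (α,b), (α,c), (β,a), (β,b), (β,c)}
These 13 distinct sets form the basis B.
Close under arbitrary unions to get τ_{X×Y}; counting gives |τ_{X×Y}| = 25.


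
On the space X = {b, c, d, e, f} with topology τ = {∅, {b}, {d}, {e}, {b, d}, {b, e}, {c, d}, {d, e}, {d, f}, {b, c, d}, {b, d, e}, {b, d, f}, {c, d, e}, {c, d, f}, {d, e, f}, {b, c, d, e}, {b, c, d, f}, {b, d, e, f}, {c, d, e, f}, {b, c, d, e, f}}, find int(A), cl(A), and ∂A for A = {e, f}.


int(A) = {e}, cl(A) = {e, f}, ∂A = {f}.

Closed sets in (X, τ) are complements of opens:
  closed(X, τ) = {∅, {b}, {c}, {e}, {f}, {b, c}, {b, e}, {b, f}, {c, e}, {c, f}, {e, f}, {b, c, e}, {b, c, f}, {b, e, f}, {c, d, f}, {c, e, f}, {b, c, d, f}, {b, c, e, f}, {c, d, e, f}, {b, c, d, e, f}}.
int(A) = ⋃ {U ∈ τ : U ⊆ A}. Opens contained in A: ∅, {e}.
Taking the union of these: int(A) = {e}.
cl(A) = ⋂ {C closed : A ⊆ C}. Closed sets containing A: {e, f}, {b, e, f}, {c, e, f}, {b, c, e, f}, {c, d, e, f}, {b, c, d, e, f}.
Intersecting these: cl(A) = {e, f}.
∂A = cl(A) ∖ int(A) = {e, f} ∖ {e} = {f}.


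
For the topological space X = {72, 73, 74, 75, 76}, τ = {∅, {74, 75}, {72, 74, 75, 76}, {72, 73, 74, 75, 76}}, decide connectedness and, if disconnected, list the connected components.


(X, τ) is connected.

Find clopen sets (U ∈ τ with X ∖ U ∈ τ):
  U = ∅, X ∖ U = {72, 73, 74, 75, 76} — both open, so U is clopen.
  U = {72, 73, 74, 75, 76}, X ∖ U = ∅ — both open, so U is clopen.
Only trivial clopens (∅ and X) exist, so (X, τ) is connected.
Compute connected components by grouping points that agree on all clopens:
  component: {72, 73, 74, 75, 76}


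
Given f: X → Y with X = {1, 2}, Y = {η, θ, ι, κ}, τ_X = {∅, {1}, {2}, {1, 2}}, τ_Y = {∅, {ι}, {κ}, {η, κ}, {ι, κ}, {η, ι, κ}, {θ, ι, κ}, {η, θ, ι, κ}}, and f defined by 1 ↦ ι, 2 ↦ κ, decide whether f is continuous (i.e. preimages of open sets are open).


f IS continuous.

Compute f^{-1}(U) for each U ∈ τ_Y:
  U = ∅: f^{-1}(U) = ∅ ∈ τ_X ✓.
  U = {ι}: f^{-1}(U) = {1} ∈ τ_X ✓.
  U = {κ}: f^{-1}(U) = {2} ∈ τ_X ✓.
  U = {η, κ}: f^{-1}(U) = {2} ∈ τ_X ✓.
  U = {ι, κ}: f^{-1}(U) = {1, 2} ∈ τ_X ✓.
  U = {η, ι, κ}: f^{-1}(U) = {1, 2} ∈ τ_X ✓.
  U = {θ, ι, κ}: f^{-1}(U) = {1, 2} ∈ τ_X ✓.
  U = {η, θ, ι, κ}: f^{-1}(U) = {1, 2} ∈ τ_X ✓.
Every preimage lies in τ_X, so f IS continuous.


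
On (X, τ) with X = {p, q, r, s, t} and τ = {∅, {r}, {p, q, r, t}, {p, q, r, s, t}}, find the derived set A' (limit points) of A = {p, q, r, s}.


A' = {p, q, s, t}

For each x ∈ X, list the open sets U ∈ τ with x ∈ U, then check whether U ∩ (A ∖ {x}) ≠ ∅ for every such U.
  x = p: opens ∋ x are {p, q, r, t}, {p, q, r, s, t}; each meets A ∖ {p}, so x IS a limit point.
  x = q: opens ∋ x are {p, q, r, t}, {p, q, r, s, t}; each meets A ∖ {q}, so x IS a limit point.
  x = r: open {r} ∋ x has {r} ∩ (A ∖ {r}) = ∅, so x is NOT a limit point.
  x = s: opens ∋ x are {p, q, r, s, t}; each meets A ∖ {s}, so x IS a limit point.
  x = t: opens ∋ x are {p, q, r, t}, {p, q, r, s, t}; each meets A ∖ {t}, so x IS a limit point.
Collecting: A' = {p, q, s, t}.


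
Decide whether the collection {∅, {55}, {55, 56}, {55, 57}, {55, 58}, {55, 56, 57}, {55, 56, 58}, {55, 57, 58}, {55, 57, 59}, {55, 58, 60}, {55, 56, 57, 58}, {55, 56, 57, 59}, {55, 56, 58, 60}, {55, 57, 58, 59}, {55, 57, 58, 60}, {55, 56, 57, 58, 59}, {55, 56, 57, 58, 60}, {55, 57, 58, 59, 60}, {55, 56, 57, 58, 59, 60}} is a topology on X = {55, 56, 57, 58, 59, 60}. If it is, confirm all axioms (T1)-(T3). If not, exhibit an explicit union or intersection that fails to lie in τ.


τ IS a topology on X.

Axiom (T1): ∅ ∈ τ? Yes; X ∈ τ? Yes.
Axiom (T2/T3): check pairwise unions and intersections of members of τ.
All pairwise intersections and unions checked — each lies in τ. Therefore τ satisfies (T1), (T2), (T3): it IS a topology on X.


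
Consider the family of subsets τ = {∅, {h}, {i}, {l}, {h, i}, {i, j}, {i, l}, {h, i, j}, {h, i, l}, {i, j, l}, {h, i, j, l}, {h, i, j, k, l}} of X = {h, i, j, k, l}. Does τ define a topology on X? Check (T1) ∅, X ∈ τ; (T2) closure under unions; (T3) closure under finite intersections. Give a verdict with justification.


τ is NOT a topology on X.

Axiom (T1): ∅ ∈ τ? Yes; X ∈ τ? Yes.
Axiom (T2/T3): check pairwise unions and intersections of members of τ.
Counterexample for (T2): {h} ∪ {l} = {h, l} ∉ τ. Therefore τ is NOT a topology.


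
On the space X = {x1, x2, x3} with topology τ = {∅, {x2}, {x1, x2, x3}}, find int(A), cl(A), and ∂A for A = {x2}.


int(A) = {x2}, cl(A) = {x1, x2, x3}, ∂A = {x1, x3}.

Closed sets in (X, τ) are complements of opens:
  closed(X, τ) = {∅, {x1, x3}, {x1, x2, x3}}.
int(A) = ⋃ {U ∈ τ : U ⊆ A}. Opens contained in A: ∅, {x2}.
Taking the union of these: int(A) = {x2}.
cl(A) = ⋂ {C closed : A ⊆ C}. Closed sets containing A: {x1, x2, x3}.
Intersecting these: cl(A) = {x1, x2, x3}.
∂A = cl(A) ∖ int(A) = {x1, x2, x3} ∖ {x2} = {x1, x3}.


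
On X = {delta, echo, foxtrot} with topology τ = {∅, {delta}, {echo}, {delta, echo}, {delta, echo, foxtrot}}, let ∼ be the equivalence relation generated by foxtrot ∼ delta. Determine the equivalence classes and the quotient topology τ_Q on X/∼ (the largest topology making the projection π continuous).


X/∼ = {[delta=foxtrot], [echo]}; |τ_Q| = 3.

Equivalence classes: [delta=foxtrot], [echo].
Quotient map π: X → X/∼ sends delta ↦ [delta=foxtrot], echo ↦ [echo], foxtrot ↦ [delta=foxtrot].
For each subset V ⊆ X/∼, compute π^{-1}(V) ⊆ X and check whether π^{-1}(V) ∈ τ. V is open in τ_Q iff π^{-1}(V) ∈ τ.
  V = {}: π^{-1}(V) = ∅ ∈ τ ✓.
  V = {[delta=foxtrot]}: π^{-1}(V) = {delta, foxtrot} ∉ τ ✗.
  V = {[echo]}: π^{-1}(V) = {echo} ∈ τ ✓.
  V = {[delta=foxtrot], [echo]}: π^{-1}(V) = {delta, echo, foxtrot} ∈ τ ✓.
Open sets in the quotient: τ_Q = {{}, {[echo]}, {[delta=foxtrot], [echo]}} (3 elements).


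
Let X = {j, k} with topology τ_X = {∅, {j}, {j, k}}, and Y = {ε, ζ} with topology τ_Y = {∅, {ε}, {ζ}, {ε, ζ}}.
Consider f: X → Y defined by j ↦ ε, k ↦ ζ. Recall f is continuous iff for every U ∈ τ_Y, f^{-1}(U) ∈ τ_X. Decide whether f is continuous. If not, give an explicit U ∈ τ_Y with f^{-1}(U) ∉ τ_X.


f is NOT continuous.

Compute f^{-1}(U) for each U ∈ τ_Y:
  U = ∅: f^{-1}(U) = ∅ ∈ τ_X ✓.
  U = {ε}: f^{-1}(U) = {j} ∈ τ_X ✓.
  U = {ζ}: f^{-1}(U) = {k} ∉ τ_X ✗.
  U = {ε, ζ}: f^{-1}(U) = {j, k} ∈ τ_X ✓.
Found U = {ζ} with f^{-1}(U) = {k} not in τ_X. Therefore f is NOT continuous.


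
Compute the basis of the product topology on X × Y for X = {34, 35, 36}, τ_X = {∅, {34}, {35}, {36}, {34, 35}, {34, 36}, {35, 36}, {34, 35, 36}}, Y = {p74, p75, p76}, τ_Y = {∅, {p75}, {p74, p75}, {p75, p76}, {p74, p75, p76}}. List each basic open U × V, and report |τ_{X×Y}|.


Basis B = {∅ × ∅, {34} × {p75}, {35} × {p75}, {36} × {p75}, {34} × {p74, p75}, {34} × {p75, p76}, {34, 35} × {p75}, {34, 36} × {p75}, {35} × {p74, p75}, {35} × {p75, p76}, {35, 36} × {p75}, {36} × {p74, p75}, {36} × {p75, p76}, {34} × {p74, p75, p76}, {34, 35, 36} × {p75}, {35} × {p74, p75, p76}, {36} × {p74, p75, p76}, {34, 35} × {p74, p75}, {34, 36} × {p74, p75}, {34, 35} × {p75, p76}, {34, 36} × {p75, p76}, {35, 36} × {p74, p75}, {35, 36} × {p75, p76}, {34, 35} × {p74, p75, p76}, {34, 36} × {p74, p75, p76}, {34, 35, 36} × {p74, p75}, {34, 35, 36} × {p75, p76}, {35, 36} × {p74, p75, p76}, {34, 35, 36} × {p74, p75, p76}}; |τ_{X×Y}| = 125.

Enumerate products U × V with U ∈ τ_X, V ∈ τ_Y (deduplicated):
  ∅ × ∅ = {} (∅)
  {34} × {p75} = {(34,p75)}
  {35} × {p75} = {(35,p75)}
  {36} × {p75} = {(36,p75)}
  {34} × {p74, p75} = {(34,p74), (34,p75)}
  {34} × {p75, p76} = {(34,p75), (34,p76)}
  {34, 35} × {p75} = {(34,p75), (35,p75)}
  {34, 36} × {p75} = {(34,p75), (36,p75)}
  {35} × {p74, p75} = {(35,p74), (35,p75)}
  {35} × {p75, p76} = {(35,p75), (35,p76)}
  {35, 36} × {p75} = {(35,p75), (36,p75)}
  {36} × {p74, p75} = {(36,p74), (36,p75)}
  {36} × {p75, p76} = {(36,p75), (36,p76)}
  {34} × {p74, p75, p76} = {(34,p74), (34,p75), (34,p76)}
  {34, 35, 36} × {p75} = {(34,p75), (35,p75), (36,p75)}
  {35} × {p74, p75, p76} = {(35,p74), (35,p75), (35,p76)}
  {36} × {p74, p75, p76} = {(36,p74), (36,p75), (36,p76)}
  {34, 35} × {p74, p75} = {(34,p74), (34,p75), (35,p74), (35,p75)}
  {34, 36} × {p74, p75} = {(34,p74), (34,p75), (36,p74), (36,p75)}
  {34, 35} × {p75, p76} = {(34,p75), (34,p76), (35,p75), (35,p76)}
  {34, 36} × {p75, p76} = {(34,p75), (34,p76), (36,p75), (36,p76)}
  {35, 36} × {p74, p75} = {(35,p74), (35,p75), (36,p74), (36,p75)}
  {35, 36} × {p75, p76} = {(35,p75), (35,p76), (36,p75), (36,p76)}
  {34, 35} × {p74, p75, p76} = {(34,p74), (34,p75), (34,p76), (35,p74), (35,p75), (35,p76)}
  {34, 36} × {p74, p75, p76} = {(34,p74), (34,p75), (34,p76), (36,p74), (36,p75), (36,p76)}
  {34, 35, 36} × {p74, p75} = {(34,p74), (34,p75), (35,p74), (35,p75), (36,p74), (36,p75)}
  {34, 35, 36} × {p75, p76} = {(34,p75), (34,p76), (35,p75), (35,p76), (36,p75), (36,p76)}
  {35, 36} × {p74, p75, p76} = {(35,p74), (35,p75), (35,p76), (36,p74), (36,p75), (36,p76)}
  {34, 35, 36} × {p74, p75, p76} = {(34,p74), (34,p75), (34,p76), (35,p74), (35,p75), (35,p76), (36,p74), (36,p75), (36,p76)}
These 29 distinct sets form the basis B.
Close under arbitrary unions to get τ_{X×Y}; counting gives |τ_{X×Y}| = 125.
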